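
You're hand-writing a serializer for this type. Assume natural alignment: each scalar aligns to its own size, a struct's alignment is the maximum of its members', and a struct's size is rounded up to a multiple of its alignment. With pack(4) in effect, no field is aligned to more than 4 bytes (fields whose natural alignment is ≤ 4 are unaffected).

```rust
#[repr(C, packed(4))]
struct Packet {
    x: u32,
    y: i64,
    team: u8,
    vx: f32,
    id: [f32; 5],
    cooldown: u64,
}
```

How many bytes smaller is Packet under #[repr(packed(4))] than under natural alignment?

8

natural layout:
  0..4  x  (4B, 4-aligned)
  4..8  -- padding (4B)
  8..16  y  (8B, 8-aligned)
  16..17  team  (1B, 1-aligned)
  17..20  -- padding (3B)
  20..24  vx  (4B, 4-aligned)
  24..44  id  (20B, 4-aligned)
  44..48  -- padding (4B)
  48..56  cooldown  (8B, 8-aligned)
  sizeof = 56, alignof = 8
packed(4) layout:
  0..4  x  (4B, 4-aligned)
  4..12  y  (8B, 4-aligned)
  12..13  team  (1B, 1-aligned)
  13..16  -- padding (3B)
  16..20  vx  (4B, 4-aligned)
  20..40  id  (20B, 4-aligned)
  40..48  cooldown  (8B, 4-aligned)
  sizeof = 48, alignof = 4
56 − 48 = 8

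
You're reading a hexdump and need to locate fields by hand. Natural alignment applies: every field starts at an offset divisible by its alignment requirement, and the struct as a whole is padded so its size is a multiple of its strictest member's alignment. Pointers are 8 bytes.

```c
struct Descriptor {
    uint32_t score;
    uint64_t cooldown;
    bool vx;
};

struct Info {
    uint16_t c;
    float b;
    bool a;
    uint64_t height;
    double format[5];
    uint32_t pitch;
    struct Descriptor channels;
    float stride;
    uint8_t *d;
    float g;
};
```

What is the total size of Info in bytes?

120 bytes

Descriptor: 0..4  score  (4B, 4-aligned); 4..8  -- padding (4B); 8..16  cooldown  (8B, 8-aligned); 16..17  vx  (1B, 1-aligned); 17..24  -- tail padding (7B); sizeof = 24, alignof = 8
0..2  c  (2B, 2-aligned)
2..4  -- padding (2B)
4..8  b  (4B, 4-aligned)
8..9  a  (1B, 1-aligned)
9..16  -- padding (7B)
16..24  height  (8B, 8-aligned)
24..64  format  (40B, 8-aligned)
64..68  pitch  (4B, 4-aligned)
68..72  -- padding (4B)
72..96  channels  (24B, 8-aligned)
96..100  stride  (4B, 4-aligned)
100..104  -- padding (4B)
104..112  d  (8B, 8-aligned)
112..116  g  (4B, 4-aligned)
116..120  -- tail padding (4B)
sizeof = 120, alignof = 8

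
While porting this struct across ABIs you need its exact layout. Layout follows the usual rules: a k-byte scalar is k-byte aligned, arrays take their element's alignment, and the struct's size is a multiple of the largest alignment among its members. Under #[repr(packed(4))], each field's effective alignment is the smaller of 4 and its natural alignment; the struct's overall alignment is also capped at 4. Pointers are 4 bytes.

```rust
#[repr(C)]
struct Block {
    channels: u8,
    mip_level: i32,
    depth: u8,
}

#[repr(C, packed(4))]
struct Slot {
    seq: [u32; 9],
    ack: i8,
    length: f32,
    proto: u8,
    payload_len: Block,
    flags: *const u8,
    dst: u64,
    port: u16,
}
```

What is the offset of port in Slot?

Block: 0..1  channels  (1B, 1-aligned); 1..4  -- padding (3B); 4..8  mip_level  (4B, 4-aligned); 8..9  depth  (1B, 1-aligned); 9..12  -- tail padding (3B); sizeof = 12, alignof = 4
0..36  seq  (36B, 4-aligned)
36..37  ack  (1B, 1-aligned)
37..40  -- padding (3B)
40..44  length  (4B, 4-aligned)
44..45  proto  (1B, 1-aligned)
45..48  -- padding (3B)
48..60  payload_len  (12B, 4-aligned)
60..64  flags  (4B, 4-aligned)
64..72  dst  (8B, 4-aligned)
72..74  port  (2B, 2-aligned)

72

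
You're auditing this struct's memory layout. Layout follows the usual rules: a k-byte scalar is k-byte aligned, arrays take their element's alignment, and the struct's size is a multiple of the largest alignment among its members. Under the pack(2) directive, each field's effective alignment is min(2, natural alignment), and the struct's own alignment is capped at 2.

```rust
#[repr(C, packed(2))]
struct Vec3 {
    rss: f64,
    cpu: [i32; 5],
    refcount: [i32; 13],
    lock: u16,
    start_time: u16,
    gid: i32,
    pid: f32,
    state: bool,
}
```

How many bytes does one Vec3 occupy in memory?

94

0..8  rss  (8B, 2-aligned)
8..28  cpu  (20B, 2-aligned)
28..80  refcount  (52B, 2-aligned)
80..82  lock  (2B, 2-aligned)
82..84  start_time  (2B, 2-aligned)
84..88  gid  (4B, 2-aligned)
88..92  pid  (4B, 2-aligned)
92..93  state  (1B, 1-aligned)
93..94  -- tail padding (1B)
sizeof = 94, alignof = 2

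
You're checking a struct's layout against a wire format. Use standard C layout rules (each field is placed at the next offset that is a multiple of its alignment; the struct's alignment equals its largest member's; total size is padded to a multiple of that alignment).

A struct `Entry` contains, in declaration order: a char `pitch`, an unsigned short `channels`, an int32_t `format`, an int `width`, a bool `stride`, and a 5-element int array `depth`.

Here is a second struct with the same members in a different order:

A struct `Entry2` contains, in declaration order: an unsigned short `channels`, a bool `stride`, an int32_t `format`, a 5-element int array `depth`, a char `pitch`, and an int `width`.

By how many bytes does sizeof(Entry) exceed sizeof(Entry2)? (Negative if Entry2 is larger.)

0

0..1  pitch  (1B, 1-aligned)
1..2  -- padding (1B)
2..4  channels  (2B, 2-aligned)
4..8  format  (4B, 4-aligned)
8..12  width  (4B, 4-aligned)
12..13  stride  (1B, 1-aligned)
13..16  -- padding (3B)
16..36  depth  (20B, 4-aligned)
sizeof = 36, alignof = 4
— Entry2 —
0..2  channels  (2B, 2-aligned)
2..3  stride  (1B, 1-aligned)
3..4  -- padding (1B)
4..8  format  (4B, 4-aligned)
8..28  depth  (20B, 4-aligned)
28..29  pitch  (1B, 1-aligned)
29..32  -- padding (3B)
32..36  width  (4B, 4-aligned)
sizeof = 36, alignof = 4
36 − 36 = 0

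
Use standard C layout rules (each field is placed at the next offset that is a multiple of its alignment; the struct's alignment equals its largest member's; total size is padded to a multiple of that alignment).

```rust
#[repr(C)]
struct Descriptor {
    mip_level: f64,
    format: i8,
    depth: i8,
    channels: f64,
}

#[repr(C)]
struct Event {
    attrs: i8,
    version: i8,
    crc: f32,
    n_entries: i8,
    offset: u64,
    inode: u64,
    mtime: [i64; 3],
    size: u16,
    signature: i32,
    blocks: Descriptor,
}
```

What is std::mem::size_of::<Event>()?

88

Descriptor: 0..8  mip_level  (8B, 8-aligned); 8..9  format  (1B, 1-aligned); 9..10  depth  (1B, 1-aligned); 10..16  -- padding (6B); 16..24  channels  (8B, 8-aligned); sizeof = 24, alignof = 8
0..1  attrs  (1B, 1-aligned)
1..2  version  (1B, 1-aligned)
2..4  -- padding (2B)
4..8  crc  (4B, 4-aligned)
8..9  n_entries  (1B, 1-aligned)
9..16  -- padding (7B)
16..24  offset  (8B, 8-aligned)
24..32  inode  (8B, 8-aligned)
32..56  mtime  (24B, 8-aligned)
56..58  size  (2B, 2-aligned)
58..60  -- padding (2B)
60..64  signature  (4B, 4-aligned)
64..88  blocks  (24B, 8-aligned)
sizeof = 88, alignof = 8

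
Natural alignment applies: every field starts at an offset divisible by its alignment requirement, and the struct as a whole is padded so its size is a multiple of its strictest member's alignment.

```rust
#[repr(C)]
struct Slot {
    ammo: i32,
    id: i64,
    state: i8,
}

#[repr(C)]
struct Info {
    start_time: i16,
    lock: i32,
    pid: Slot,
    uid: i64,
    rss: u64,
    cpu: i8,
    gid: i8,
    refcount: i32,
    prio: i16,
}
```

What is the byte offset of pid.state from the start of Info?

Slot: @0: ammo [4B, align 4] → 4; +4 pad (align 8); @8: id [8B, align 8] → 16; @16: state [1B, align 1] → 17; +7 tail pad (align 8); size 24, align 8
@0: start_time [2B, align 2] → 2
+2 pad (align 4)
@4: lock [4B, align 4] → 8
@8: pid [24B, align 8] → 32
within Slot: state at 16
8 + 16 = 24

24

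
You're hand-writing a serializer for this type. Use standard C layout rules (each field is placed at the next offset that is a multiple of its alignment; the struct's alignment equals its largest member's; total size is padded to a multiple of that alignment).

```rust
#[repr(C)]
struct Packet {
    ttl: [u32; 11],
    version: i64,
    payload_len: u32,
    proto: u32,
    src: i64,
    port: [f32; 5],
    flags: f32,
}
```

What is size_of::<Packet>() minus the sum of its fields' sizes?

0..44  ttl  (44B, 4-aligned)
44..48  -- padding (4B)
48..56  version  (8B, 8-aligned)
56..60  payload_len  (4B, 4-aligned)
60..64  proto  (4B, 4-aligned)
64..72  src  (8B, 8-aligned)
72..92  port  (20B, 4-aligned)
92..96  flags  (4B, 4-aligned)
sizeof = 96, alignof = 8
data bytes 92, size 96 → padding 4

4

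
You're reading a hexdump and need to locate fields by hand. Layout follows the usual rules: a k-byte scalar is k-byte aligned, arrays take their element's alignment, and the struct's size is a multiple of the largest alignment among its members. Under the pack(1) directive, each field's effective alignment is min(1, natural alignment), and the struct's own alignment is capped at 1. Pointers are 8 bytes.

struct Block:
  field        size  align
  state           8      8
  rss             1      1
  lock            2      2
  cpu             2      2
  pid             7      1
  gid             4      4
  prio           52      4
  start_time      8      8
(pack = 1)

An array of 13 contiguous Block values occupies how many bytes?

1092

0..8  state  (8B, 1-aligned)
8..9  rss  (1B, 1-aligned)
9..11  lock  (2B, 1-aligned)
11..13  cpu  (2B, 1-aligned)
13..20  pid  (7B, 1-aligned)
20..24  gid  (4B, 1-aligned)
24..76  prio  (52B, 1-aligned)
76..84  start_time  (8B, 1-aligned)
sizeof = 84, alignof = 1
array of 13: 13 × 84 = 1092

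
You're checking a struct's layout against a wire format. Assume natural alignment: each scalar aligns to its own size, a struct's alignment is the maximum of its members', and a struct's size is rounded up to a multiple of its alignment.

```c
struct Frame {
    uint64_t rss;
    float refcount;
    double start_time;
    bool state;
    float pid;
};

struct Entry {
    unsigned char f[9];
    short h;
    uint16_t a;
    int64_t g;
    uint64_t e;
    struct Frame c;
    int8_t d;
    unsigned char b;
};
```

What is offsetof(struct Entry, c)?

Frame: 0..8  rss  (8B, 8-aligned); 8..12  refcount  (4B, 4-aligned); 12..16  -- padding (4B); 16..24  start_time  (8B, 8-aligned); 24..25  state  (1B, 1-aligned); 25..28  -- padding (3B); 28..32  pid  (4B, 4-aligned); sizeof = 32, alignof = 8
0..9  f  (9B, 1-aligned)
9..10  -- padding (1B)
10..12  h  (2B, 2-aligned)
12..14  a  (2B, 2-aligned)
14..16  -- padding (2B)
16..24  g  (8B, 8-aligned)
24..32  e  (8B, 8-aligned)
32..64  c  (32B, 8-aligned)

32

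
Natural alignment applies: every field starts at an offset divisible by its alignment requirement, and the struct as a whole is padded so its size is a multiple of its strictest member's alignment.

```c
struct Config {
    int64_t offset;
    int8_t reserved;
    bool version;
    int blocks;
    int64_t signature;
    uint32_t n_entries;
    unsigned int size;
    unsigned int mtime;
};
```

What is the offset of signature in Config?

16

@0: offset [8B, align 8] → 8
@8: reserved [1B, align 1] → 9
@9: version [1B, align 1] → 10
+2 pad (align 4)
@12: blocks [4B, align 4] → 16
@16: signature [8B, align 8] → 24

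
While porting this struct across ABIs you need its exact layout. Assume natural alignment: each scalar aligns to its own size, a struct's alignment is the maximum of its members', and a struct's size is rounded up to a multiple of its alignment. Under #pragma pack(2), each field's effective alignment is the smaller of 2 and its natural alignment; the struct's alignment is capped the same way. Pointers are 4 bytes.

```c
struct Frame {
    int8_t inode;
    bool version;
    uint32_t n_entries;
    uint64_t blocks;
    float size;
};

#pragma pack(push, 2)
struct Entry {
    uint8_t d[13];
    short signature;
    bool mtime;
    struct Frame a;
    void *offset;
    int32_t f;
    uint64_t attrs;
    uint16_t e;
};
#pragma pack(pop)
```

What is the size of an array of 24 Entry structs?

1440

Frame: @0: inode [1B, align 1] → 1; @1: version [1B, align 1] → 2; +2 pad (align 4); @4: n_entries [4B, align 4] → 8; @8: blocks [8B, align 8] → 16; @16: size [4B, align 4] → 20; +4 tail pad (align 8); size 24, align 8
@0: d [13B, align 1] → 13
+1 pad (align 2)
@14: signature [2B, align 2] → 16
@16: mtime [1B, align 1] → 17
+1 pad (align 2)
@18: a [24B, align 2] → 42
@42: offset [4B, align 2] → 46
@46: f [4B, align 2] → 50
@50: attrs [8B, align 2] → 58
@58: e [2B, align 2] → 60
size 60, align 2
array of 24: 24 × 60 = 1440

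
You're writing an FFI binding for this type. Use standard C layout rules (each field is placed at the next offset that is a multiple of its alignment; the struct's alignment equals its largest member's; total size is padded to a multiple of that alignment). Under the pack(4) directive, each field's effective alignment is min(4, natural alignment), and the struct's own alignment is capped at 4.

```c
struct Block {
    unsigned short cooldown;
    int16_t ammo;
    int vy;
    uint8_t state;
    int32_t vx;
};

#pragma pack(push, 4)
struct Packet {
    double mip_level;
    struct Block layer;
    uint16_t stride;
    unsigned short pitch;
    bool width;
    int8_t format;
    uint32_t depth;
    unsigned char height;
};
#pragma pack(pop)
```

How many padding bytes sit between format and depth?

2

Block: @0: cooldown [2B, align 2] → 2; @2: ammo [2B, align 2] → 4; @4: vy [4B, align 4] → 8; @8: state [1B, align 1] → 9; +3 pad (align 4); @12: vx [4B, align 4] → 16; size 16, align 4
@0: mip_level [8B, align 4] → 8
@8: layer [16B, align 4] → 24
@24: stride [2B, align 2] → 26
@26: pitch [2B, align 2] → 28
@28: width [1B, align 1] → 29
@29: format [1B, align 1] → 30
+2 pad (align 4)
@32: depth [4B, align 4] → 36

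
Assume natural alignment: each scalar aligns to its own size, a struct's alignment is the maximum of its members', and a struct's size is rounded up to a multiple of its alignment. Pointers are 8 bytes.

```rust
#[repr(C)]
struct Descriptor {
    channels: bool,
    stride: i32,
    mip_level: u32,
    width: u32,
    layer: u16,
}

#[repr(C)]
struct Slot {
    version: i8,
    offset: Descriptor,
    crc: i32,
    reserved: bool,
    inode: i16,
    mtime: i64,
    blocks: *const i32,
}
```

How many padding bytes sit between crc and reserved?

0

Descriptor: 0..1  channels  (1B, 1-aligned); 1..4  -- padding (3B); 4..8  stride  (4B, 4-aligned); 8..12  mip_level  (4B, 4-aligned); 12..16  width  (4B, 4-aligned); 16..18  layer  (2B, 2-aligned); 18..20  -- tail padding (2B); sizeof = 20, alignof = 4
0..1  version  (1B, 1-aligned)
1..4  -- padding (3B)
4..24  offset  (20B, 4-aligned)
24..28  crc  (4B, 4-aligned)
28..29  reserved  (1B, 1-aligned)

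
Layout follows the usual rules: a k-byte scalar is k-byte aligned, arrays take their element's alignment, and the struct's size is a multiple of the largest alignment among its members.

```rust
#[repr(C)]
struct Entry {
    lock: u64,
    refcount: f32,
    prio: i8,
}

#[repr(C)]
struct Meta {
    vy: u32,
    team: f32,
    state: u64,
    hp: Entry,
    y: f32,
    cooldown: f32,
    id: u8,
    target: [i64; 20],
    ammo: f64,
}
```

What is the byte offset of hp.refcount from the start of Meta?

Entry: @0: lock [8B, align 8] → 8; @8: refcount [4B, align 4] → 12; @12: prio [1B, align 1] → 13; +3 tail pad (align 8); size 16, align 8
@0: vy [4B, align 4] → 4
@4: team [4B, align 4] → 8
@8: state [8B, align 8] → 16
@16: hp [16B, align 8] → 32
within Entry: refcount at 8
16 + 8 = 24

24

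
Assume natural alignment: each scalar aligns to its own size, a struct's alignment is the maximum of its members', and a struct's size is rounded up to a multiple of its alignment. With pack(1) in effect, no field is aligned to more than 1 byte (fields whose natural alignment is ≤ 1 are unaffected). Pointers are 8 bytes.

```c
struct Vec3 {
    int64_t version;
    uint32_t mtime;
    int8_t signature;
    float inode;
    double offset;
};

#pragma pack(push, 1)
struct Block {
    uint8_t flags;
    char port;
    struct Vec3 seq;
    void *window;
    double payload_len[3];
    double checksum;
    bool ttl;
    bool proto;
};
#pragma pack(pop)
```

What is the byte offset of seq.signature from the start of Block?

14

Vec3: version at 0 (size 8, align 8) → ends 8; mtime at 8 (size 4, align 4) → ends 12; signature at 12 (size 1, align 1) → ends 13; pad 3 to align 4 for inode; inode at 16 (size 4, align 4) → ends 20; pad 4 to align 8 for offset; offset at 24 (size 8, align 8) → ends 32; total 32 bytes, alignment 8
flags at 0 (size 1, align 1) → ends 1
port at 1 (size 1, align 1) → ends 2
seq at 2 (size 32, align 1) → ends 34
within Vec3: signature at 12
2 + 12 = 14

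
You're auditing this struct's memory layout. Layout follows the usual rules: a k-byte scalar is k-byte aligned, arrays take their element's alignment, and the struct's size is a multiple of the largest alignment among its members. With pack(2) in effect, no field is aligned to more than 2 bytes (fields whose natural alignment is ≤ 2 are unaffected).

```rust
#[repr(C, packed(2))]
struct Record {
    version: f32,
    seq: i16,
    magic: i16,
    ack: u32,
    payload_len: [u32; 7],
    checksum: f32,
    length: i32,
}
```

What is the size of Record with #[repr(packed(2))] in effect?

version at 0 (size 4, align 2) → ends 4
seq at 4 (size 2, align 2) → ends 6
magic at 6 (size 2, align 2) → ends 8
ack at 8 (size 4, align 2) → ends 12
payload_len at 12 (size 28, align 2) → ends 40
checksum at 40 (size 4, align 2) → ends 44
length at 44 (size 4, align 2) → ends 48
total 48 bytes, alignment 2

48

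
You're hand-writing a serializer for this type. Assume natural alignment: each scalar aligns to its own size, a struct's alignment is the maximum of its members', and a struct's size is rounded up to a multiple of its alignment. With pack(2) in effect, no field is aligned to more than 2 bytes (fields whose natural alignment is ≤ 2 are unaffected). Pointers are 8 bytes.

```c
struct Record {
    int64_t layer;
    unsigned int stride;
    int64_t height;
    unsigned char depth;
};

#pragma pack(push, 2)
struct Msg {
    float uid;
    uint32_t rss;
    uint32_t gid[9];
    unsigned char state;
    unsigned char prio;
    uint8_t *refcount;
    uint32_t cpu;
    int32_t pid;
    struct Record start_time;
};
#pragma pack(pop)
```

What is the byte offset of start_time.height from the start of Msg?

78

Record: @0: layer [8B, align 8] → 8; @8: stride [4B, align 4] → 12; +4 pad (align 8); @16: height [8B, align 8] → 24; @24: depth [1B, align 1] → 25; +7 tail pad (align 8); size 32, align 8
@0: uid [4B, align 2] → 4
@4: rss [4B, align 2] → 8
@8: gid [36B, align 2] → 44
@44: state [1B, align 1] → 45
@45: prio [1B, align 1] → 46
@46: refcount [8B, align 2] → 54
@54: cpu [4B, align 2] → 58
@58: pid [4B, align 2] → 62
@62: start_time [32B, align 2] → 94
within Record: height at 16
62 + 16 = 78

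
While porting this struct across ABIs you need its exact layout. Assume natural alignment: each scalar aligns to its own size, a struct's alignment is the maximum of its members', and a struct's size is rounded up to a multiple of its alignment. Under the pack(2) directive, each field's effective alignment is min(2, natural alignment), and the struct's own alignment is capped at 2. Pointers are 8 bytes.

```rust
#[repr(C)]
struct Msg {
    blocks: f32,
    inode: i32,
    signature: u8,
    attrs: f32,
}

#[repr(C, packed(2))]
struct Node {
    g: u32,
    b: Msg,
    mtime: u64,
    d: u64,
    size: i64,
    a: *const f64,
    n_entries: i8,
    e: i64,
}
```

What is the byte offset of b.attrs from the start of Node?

Msg: blocks at 0 (size 4, align 4) → ends 4; inode at 4 (size 4, align 4) → ends 8; signature at 8 (size 1, align 1) → ends 9; pad 3 to align 4 for attrs; attrs at 12 (size 4, align 4) → ends 16; total 16 bytes, alignment 4
g at 0 (size 4, align 2) → ends 4
b at 4 (size 16, align 2) → ends 20
within Msg: attrs at 12
4 + 12 = 16

16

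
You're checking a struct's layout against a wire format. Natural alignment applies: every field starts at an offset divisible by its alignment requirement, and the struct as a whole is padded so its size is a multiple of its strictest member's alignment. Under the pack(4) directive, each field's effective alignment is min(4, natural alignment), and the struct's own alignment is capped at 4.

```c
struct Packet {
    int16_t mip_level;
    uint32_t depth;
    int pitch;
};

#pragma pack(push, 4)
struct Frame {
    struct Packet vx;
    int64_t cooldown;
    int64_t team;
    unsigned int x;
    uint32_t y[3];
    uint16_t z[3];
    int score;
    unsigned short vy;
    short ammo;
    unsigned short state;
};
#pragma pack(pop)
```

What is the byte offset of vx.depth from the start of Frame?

Packet: 0..2  mip_level  (2B, 2-aligned); 2..4  -- padding (2B); 4..8  depth  (4B, 4-aligned); 8..12  pitch  (4B, 4-aligned); sizeof = 12, alignof = 4
0..12  vx  (12B, 4-aligned)
within Packet: depth at 4
0 + 4 = 4

4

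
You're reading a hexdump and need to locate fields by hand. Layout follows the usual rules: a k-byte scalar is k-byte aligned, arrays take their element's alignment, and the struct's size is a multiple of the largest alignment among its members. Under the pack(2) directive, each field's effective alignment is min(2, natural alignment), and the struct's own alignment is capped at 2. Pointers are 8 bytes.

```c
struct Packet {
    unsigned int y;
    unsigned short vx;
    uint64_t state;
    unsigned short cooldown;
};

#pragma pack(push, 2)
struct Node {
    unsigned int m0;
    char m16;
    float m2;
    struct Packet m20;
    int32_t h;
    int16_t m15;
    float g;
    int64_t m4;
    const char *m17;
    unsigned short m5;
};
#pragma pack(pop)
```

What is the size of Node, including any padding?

62 bytes

Packet: @0: y [4B, align 4] → 4; @4: vx [2B, align 2] → 6; +2 pad (align 8); @8: state [8B, align 8] → 16; @16: cooldown [2B, align 2] → 18; +6 tail pad (align 8); size 24, align 8
@0: m0 [4B, align 2] → 4
@4: m16 [1B, align 1] → 5
+1 pad (align 2)
@6: m2 [4B, align 2] → 10
@10: m20 [24B, align 2] → 34
@34: h [4B, align 2] → 38
@38: m15 [2B, align 2] → 40
@40: g [4B, align 2] → 44
@44: m4 [8B, align 2] → 52
@52: m17 [8B, align 2] → 60
@60: m5 [2B, align 2] → 62
size 62, align 2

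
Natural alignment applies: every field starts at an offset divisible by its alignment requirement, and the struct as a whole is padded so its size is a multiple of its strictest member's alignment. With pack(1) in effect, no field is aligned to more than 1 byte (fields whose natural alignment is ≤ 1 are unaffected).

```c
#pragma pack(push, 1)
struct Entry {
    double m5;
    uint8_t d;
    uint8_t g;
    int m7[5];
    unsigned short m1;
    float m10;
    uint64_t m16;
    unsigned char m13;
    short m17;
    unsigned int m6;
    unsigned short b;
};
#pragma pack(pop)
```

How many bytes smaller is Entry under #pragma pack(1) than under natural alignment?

natural layout:
  m5 at 0 (size 8, align 8) → ends 8
  d at 8 (size 1, align 1) → ends 9
  g at 9 (size 1, align 1) → ends 10
  pad 2 to align 4 for m7
  m7 at 12 (size 20, align 4) → ends 32
  m1 at 32 (size 2, align 2) → ends 34
  pad 2 to align 4 for m10
  m10 at 36 (size 4, align 4) → ends 40
  m16 at 40 (size 8, align 8) → ends 48
  m13 at 48 (size 1, align 1) → ends 49
  pad 1 to align 2 for m17
  m17 at 50 (size 2, align 2) → ends 52
  m6 at 52 (size 4, align 4) → ends 56
  b at 56 (size 2, align 2) → ends 58
  tail pad 6 to reach multiple of 8
  total 64 bytes, alignment 8
packed(1) layout:
  m5 at 0 (size 8, align 1) → ends 8
  d at 8 (size 1, align 1) → ends 9
  g at 9 (size 1, align 1) → ends 10
  m7 at 10 (size 20, align 1) → ends 30
  m1 at 30 (size 2, align 1) → ends 32
  m10 at 32 (size 4, align 1) → ends 36
  m16 at 36 (size 8, align 1) → ends 44
  m13 at 44 (size 1, align 1) → ends 45
  m17 at 45 (size 2, align 1) → ends 47
  m6 at 47 (size 4, align 1) → ends 51
  b at 51 (size 2, align 1) → ends 53
  total 53 bytes, alignment 1
64 − 53 = 11

11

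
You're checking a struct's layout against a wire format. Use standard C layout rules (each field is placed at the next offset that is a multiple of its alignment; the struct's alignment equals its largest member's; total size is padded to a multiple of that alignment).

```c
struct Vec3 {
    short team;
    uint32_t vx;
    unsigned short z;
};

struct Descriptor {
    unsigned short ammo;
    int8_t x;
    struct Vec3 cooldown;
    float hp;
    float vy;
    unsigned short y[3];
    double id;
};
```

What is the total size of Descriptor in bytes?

Vec3: 0..2  team  (2B, 2-aligned); 2..4  -- padding (2B); 4..8  vx  (4B, 4-aligned); 8..10  z  (2B, 2-aligned); 10..12  -- tail padding (2B); sizeof = 12, alignof = 4
0..2  ammo  (2B, 2-aligned)
2..3  x  (1B, 1-aligned)
3..4  -- padding (1B)
4..16  cooldown  (12B, 4-aligned)
16..20  hp  (4B, 4-aligned)
20..24  vy  (4B, 4-aligned)
24..30  y  (6B, 2-aligned)
30..32  -- padding (2B)
32..40  id  (8B, 8-aligned)
sizeof = 40, alignof = 8

40 bytes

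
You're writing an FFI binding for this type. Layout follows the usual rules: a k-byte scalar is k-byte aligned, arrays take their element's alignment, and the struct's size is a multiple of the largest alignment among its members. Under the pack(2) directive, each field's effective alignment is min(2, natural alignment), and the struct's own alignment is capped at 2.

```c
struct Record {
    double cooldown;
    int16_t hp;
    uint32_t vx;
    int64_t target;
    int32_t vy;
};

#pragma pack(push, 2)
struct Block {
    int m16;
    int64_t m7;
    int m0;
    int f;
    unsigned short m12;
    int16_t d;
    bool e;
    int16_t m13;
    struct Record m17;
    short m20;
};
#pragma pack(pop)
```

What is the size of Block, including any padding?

Record: 0..8  cooldown  (8B, 8-aligned); 8..10  hp  (2B, 2-aligned); 10..12  -- padding (2B); 12..16  vx  (4B, 4-aligned); 16..24  target  (8B, 8-aligned); 24..28  vy  (4B, 4-aligned); 28..32  -- tail padding (4B); sizeof = 32, alignof = 8
0..4  m16  (4B, 2-aligned)
4..12  m7  (8B, 2-aligned)
12..16  m0  (4B, 2-aligned)
16..20  f  (4B, 2-aligned)
20..22  m12  (2B, 2-aligned)
22..24  d  (2B, 2-aligned)
24..25  e  (1B, 1-aligned)
25..26  -- padding (1B)
26..28  m13  (2B, 2-aligned)
28..60  m17  (32B, 2-aligned)
60..62  m20  (2B, 2-aligned)
sizeof = 62, alignof = 2

62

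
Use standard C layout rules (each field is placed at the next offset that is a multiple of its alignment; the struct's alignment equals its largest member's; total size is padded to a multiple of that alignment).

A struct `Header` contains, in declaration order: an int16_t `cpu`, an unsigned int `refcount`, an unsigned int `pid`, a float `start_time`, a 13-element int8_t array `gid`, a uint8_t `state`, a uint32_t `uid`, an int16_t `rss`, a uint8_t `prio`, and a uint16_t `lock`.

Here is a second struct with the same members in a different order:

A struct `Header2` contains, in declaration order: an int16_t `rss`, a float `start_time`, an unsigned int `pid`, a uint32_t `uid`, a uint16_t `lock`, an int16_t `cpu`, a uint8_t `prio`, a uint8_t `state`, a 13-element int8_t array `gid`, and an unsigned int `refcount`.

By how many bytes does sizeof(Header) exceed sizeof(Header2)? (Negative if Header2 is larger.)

4

@0: cpu [2B, align 2] → 2
+2 pad (align 4)
@4: refcount [4B, align 4] → 8
@8: pid [4B, align 4] → 12
@12: start_time [4B, align 4] → 16
@16: gid [13B, align 1] → 29
@29: state [1B, align 1] → 30
+2 pad (align 4)
@32: uid [4B, align 4] → 36
@36: rss [2B, align 2] → 38
@38: prio [1B, align 1] → 39
+1 pad (align 2)
@40: lock [2B, align 2] → 42
+2 tail pad (align 4)
size 44, align 4
— Header2 —
@0: rss [2B, align 2] → 2
+2 pad (align 4)
@4: start_time [4B, align 4] → 8
@8: pid [4B, align 4] → 12
@12: uid [4B, align 4] → 16
@16: lock [2B, align 2] → 18
@18: cpu [2B, align 2] → 20
@20: prio [1B, align 1] → 21
@21: state [1B, align 1] → 22
@22: gid [13B, align 1] → 35
+1 pad (align 4)
@36: refcount [4B, align 4] → 40
size 40, align 4
44 − 40 = 4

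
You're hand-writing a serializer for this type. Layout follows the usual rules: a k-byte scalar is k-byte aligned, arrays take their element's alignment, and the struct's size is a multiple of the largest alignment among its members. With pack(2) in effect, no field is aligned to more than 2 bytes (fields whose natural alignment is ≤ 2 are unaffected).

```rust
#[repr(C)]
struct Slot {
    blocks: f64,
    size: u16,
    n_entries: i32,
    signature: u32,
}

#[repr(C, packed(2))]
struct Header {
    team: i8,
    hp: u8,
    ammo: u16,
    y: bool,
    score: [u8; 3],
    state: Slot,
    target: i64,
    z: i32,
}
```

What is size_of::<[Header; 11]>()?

484

Slot: blocks at 0 (size 8, align 8) → ends 8; size at 8 (size 2, align 2) → ends 10; pad 2 to align 4 for n_entries; n_entries at 12 (size 4, align 4) → ends 16; signature at 16 (size 4, align 4) → ends 20; tail pad 4 to reach multiple of 8; total 24 bytes, alignment 8
team at 0 (size 1, align 1) → ends 1
hp at 1 (size 1, align 1) → ends 2
ammo at 2 (size 2, align 2) → ends 4
y at 4 (size 1, align 1) → ends 5
score at 5 (size 3, align 1) → ends 8
state at 8 (size 24, align 2) → ends 32
target at 32 (size 8, align 2) → ends 40
z at 40 (size 4, align 2) → ends 44
total 44 bytes, alignment 2
array of 11: 11 × 44 = 484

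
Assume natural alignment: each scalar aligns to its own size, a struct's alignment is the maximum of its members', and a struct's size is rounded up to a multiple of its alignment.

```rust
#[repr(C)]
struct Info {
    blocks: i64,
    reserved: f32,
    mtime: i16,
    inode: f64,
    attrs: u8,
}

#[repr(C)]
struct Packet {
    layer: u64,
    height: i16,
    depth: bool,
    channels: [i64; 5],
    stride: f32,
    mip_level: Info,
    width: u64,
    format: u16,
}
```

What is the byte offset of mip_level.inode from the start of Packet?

80

Info: @0: blocks [8B, align 8] → 8; @8: reserved [4B, align 4] → 12; @12: mtime [2B, align 2] → 14; +2 pad (align 8); @16: inode [8B, align 8] → 24; @24: attrs [1B, align 1] → 25; +7 tail pad (align 8); size 32, align 8
@0: layer [8B, align 8] → 8
@8: height [2B, align 2] → 10
@10: depth [1B, align 1] → 11
+5 pad (align 8)
@16: channels [40B, align 8] → 56
@56: stride [4B, align 4] → 60
+4 pad (align 8)
@64: mip_level [32B, align 8] → 96
within Info: inode at 16
64 + 16 = 80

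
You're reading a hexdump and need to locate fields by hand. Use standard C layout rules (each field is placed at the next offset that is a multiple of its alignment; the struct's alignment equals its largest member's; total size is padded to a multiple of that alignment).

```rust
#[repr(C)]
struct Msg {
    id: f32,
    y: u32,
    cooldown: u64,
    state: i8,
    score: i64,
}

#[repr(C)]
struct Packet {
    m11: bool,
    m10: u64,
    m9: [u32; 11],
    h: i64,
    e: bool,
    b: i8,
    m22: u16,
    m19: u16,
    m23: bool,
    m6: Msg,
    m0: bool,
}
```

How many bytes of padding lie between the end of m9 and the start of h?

4

Msg: id at 0 (size 4, align 4) → ends 4; y at 4 (size 4, align 4) → ends 8; cooldown at 8 (size 8, align 8) → ends 16; state at 16 (size 1, align 1) → ends 17; pad 7 to align 8 for score; score at 24 (size 8, align 8) → ends 32; total 32 bytes, alignment 8
m11 at 0 (size 1, align 1) → ends 1
pad 7 to align 8 for m10
m10 at 8 (size 8, align 8) → ends 16
m9 at 16 (size 44, align 4) → ends 60
pad 4 to align 8 for h
h at 64 (size 8, align 8) → ends 72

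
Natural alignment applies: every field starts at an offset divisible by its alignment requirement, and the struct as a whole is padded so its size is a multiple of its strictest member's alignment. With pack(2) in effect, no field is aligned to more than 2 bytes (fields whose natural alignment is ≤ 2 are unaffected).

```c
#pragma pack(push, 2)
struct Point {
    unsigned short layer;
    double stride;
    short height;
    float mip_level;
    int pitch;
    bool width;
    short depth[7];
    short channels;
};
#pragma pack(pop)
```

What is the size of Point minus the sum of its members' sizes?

layer at 0 (size 2, align 2) → ends 2
stride at 2 (size 8, align 2) → ends 10
height at 10 (size 2, align 2) → ends 12
mip_level at 12 (size 4, align 2) → ends 16
pitch at 16 (size 4, align 2) → ends 20
width at 20 (size 1, align 1) → ends 21
pad 1 to align 2 for depth
depth at 22 (size 14, align 2) → ends 36
channels at 36 (size 2, align 2) → ends 38
total 38 bytes, alignment 2
data bytes 37, size 38 → padding 1

1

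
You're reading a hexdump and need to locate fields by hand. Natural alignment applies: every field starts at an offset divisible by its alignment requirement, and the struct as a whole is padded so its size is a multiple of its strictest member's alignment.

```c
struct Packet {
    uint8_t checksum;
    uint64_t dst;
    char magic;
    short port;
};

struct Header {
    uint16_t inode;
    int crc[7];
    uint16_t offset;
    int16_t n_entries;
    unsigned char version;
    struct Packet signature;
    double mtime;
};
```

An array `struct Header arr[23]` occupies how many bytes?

1656

Packet: 0..1  checksum  (1B, 1-aligned); 1..8  -- padding (7B); 8..16  dst  (8B, 8-aligned); 16..17  magic  (1B, 1-aligned); 17..18  -- padding (1B); 18..20  port  (2B, 2-aligned); 20..24  -- tail padding (4B); sizeof = 24, alignof = 8
0..2  inode  (2B, 2-aligned)
2..4  -- padding (2B)
4..32  crc  (28B, 4-aligned)
32..34  offset  (2B, 2-aligned)
34..36  n_entries  (2B, 2-aligned)
36..37  version  (1B, 1-aligned)
37..40  -- padding (3B)
40..64  signature  (24B, 8-aligned)
64..72  mtime  (8B, 8-aligned)
sizeof = 72, alignof = 8
array of 23: 23 × 72 = 1656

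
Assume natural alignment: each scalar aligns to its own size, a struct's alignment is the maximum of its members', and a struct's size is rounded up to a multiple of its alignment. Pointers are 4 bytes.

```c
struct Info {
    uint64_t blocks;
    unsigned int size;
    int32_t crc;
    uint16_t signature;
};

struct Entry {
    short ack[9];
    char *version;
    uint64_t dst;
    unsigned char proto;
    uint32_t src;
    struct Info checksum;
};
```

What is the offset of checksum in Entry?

40

Info: 0..8  blocks  (8B, 8-aligned); 8..12  size  (4B, 4-aligned); 12..16  crc  (4B, 4-aligned); 16..18  signature  (2B, 2-aligned); 18..24  -- tail padding (6B); sizeof = 24, alignof = 8
0..18  ack  (18B, 2-aligned)
18..20  -- padding (2B)
20..24  version  (4B, 4-aligned)
24..32  dst  (8B, 8-aligned)
32..33  proto  (1B, 1-aligned)
33..36  -- padding (3B)
36..40  src  (4B, 4-aligned)
40..64  checksum  (24B, 8-aligned)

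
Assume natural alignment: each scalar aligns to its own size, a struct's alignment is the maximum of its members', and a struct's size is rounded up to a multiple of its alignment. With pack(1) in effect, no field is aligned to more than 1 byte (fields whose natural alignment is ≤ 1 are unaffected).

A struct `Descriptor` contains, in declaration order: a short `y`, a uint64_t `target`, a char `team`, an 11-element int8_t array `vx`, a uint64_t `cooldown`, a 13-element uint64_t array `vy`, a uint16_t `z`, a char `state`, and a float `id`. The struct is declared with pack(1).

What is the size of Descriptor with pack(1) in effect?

@0: y [2B, align 1] → 2
@2: target [8B, align 1] → 10
@10: team [1B, align 1] → 11
@11: vx [11B, align 1] → 22
@22: cooldown [8B, align 1] → 30
@30: vy [104B, align 1] → 134
@134: z [2B, align 1] → 136
@136: state [1B, align 1] → 137
@137: id [4B, align 1] → 141
size 141, align 1

141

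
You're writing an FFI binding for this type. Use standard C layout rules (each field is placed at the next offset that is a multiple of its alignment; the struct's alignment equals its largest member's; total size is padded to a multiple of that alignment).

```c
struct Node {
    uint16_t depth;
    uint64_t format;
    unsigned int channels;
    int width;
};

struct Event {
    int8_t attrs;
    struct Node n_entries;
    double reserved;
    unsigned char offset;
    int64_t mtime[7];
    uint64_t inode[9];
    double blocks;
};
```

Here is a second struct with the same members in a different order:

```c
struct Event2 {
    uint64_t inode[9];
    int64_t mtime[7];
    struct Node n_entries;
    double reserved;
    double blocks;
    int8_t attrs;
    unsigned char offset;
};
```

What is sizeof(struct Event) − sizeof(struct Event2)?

8

Node: @0: depth [2B, align 2] → 2; +6 pad (align 8); @8: format [8B, align 8] → 16; @16: channels [4B, align 4] → 20; @20: width [4B, align 4] → 24; size 24, align 8
@0: attrs [1B, align 1] → 1
+7 pad (align 8)
@8: n_entries [24B, align 8] → 32
@32: reserved [8B, align 8] → 40
@40: offset [1B, align 1] → 41
+7 pad (align 8)
@48: mtime [56B, align 8] → 104
@104: inode [72B, align 8] → 176
@176: blocks [8B, align 8] → 184
size 184, align 8
— Event2 —
@0: inode [72B, align 8] → 72
@72: mtime [56B, align 8] → 128
@128: n_entries [24B, align 8] → 152
@152: reserved [8B, align 8] → 160
@160: blocks [8B, align 8] → 168
@168: attrs [1B, align 1] → 169
@169: offset [1B, align 1] → 170
+6 tail pad (align 8)
size 176, align 8
184 − 176 = 8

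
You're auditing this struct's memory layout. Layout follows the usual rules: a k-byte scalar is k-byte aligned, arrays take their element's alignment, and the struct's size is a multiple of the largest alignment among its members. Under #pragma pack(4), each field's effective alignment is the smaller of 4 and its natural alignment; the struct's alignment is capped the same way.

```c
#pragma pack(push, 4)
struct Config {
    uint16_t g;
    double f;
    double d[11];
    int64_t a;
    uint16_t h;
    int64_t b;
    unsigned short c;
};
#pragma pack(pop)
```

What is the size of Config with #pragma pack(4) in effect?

g at 0 (size 2, align 2) → ends 2
pad 2 to align 4 for f
f at 4 (size 8, align 4) → ends 12
d at 12 (size 88, align 4) → ends 100
a at 100 (size 8, align 4) → ends 108
h at 108 (size 2, align 2) → ends 110
pad 2 to align 4 for b
b at 112 (size 8, align 4) → ends 120
c at 120 (size 2, align 2) → ends 122
tail pad 2 to reach multiple of 4
total 124 bytes, alignment 4

124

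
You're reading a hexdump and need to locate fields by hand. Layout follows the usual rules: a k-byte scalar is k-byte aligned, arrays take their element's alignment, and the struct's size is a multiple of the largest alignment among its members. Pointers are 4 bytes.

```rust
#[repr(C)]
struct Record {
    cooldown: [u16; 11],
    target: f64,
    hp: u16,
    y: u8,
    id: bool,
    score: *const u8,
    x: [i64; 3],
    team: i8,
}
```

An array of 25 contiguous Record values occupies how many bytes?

0..22  cooldown  (22B, 2-aligned)
22..24  -- padding (2B)
24..32  target  (8B, 8-aligned)
32..34  hp  (2B, 2-aligned)
34..35  y  (1B, 1-aligned)
35..36  id  (1B, 1-aligned)
36..40  score  (4B, 4-aligned)
40..64  x  (24B, 8-aligned)
64..65  team  (1B, 1-aligned)
65..72  -- tail padding (7B)
sizeof = 72, alignof = 8
array of 25: 25 × 72 = 1800

1800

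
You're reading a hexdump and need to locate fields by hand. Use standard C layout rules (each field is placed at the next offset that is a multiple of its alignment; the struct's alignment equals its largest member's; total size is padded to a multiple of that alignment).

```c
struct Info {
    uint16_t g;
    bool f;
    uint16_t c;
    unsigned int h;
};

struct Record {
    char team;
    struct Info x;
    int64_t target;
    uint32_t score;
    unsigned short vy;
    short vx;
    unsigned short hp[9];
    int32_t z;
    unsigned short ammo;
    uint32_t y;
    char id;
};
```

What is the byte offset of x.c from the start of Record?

Info: g at 0 (size 2, align 2) → ends 2; f at 2 (size 1, align 1) → ends 3; pad 1 to align 2 for c; c at 4 (size 2, align 2) → ends 6; pad 2 to align 4 for h; h at 8 (size 4, align 4) → ends 12; total 12 bytes, alignment 4
team at 0 (size 1, align 1) → ends 1
pad 3 to align 4 for x
x at 4 (size 12, align 4) → ends 16
within Info: c at 4
4 + 4 = 8

8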